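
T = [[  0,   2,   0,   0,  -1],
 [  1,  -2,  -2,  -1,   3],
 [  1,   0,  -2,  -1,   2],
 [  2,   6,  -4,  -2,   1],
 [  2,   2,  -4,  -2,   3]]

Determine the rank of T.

Row reduce to echelon form.
Swap R1 ↔ R2
R3 ← R3 − R1: [0, 2, 0, 0, -1]
R4 ← R4 − (2)·R1: [0, 10, 0, 0, -5]
R5 ← R5 − (2)·R1: [0, 6, 0, 0, -3]
R3 ← R3 − R2: [0, 0, 0, 0, 0]
R4 ← R4 − (5)·R2: [0, 0, 0, 0, 0]
R5 ← R5 − (3)·R2: [0, 0, 0, 0, 0]
Echelon form has 2 nonzero rows, so rank(T) = 2.

2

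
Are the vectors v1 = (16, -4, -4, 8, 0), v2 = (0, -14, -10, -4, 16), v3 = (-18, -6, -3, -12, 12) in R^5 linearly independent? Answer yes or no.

no

Form the matrix with these vectors as rows and row reduce.
R3 ← R3 + (9/8)·R1: [0, -21/2, -15/2, -3, 12]
R3 ← R3 − (3/4)·R2: [0, 0, 0, 0, 0]
2 nonzero rows, so the 3 vectors span a space of dimension 2.
Since 2 < 3, the vectors are linearly dependent.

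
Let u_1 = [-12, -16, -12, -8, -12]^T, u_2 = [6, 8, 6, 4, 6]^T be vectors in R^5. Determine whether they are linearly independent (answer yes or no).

Form the matrix with these vectors as rows and row reduce.
R2 ← R2 + (1/2)·R1: [0, 0, 0, 0, 0]
1 nonzero row, so the 2 vectors span a space of dimension 1.
Since 1 < 2, the vectors are linearly dependent.

no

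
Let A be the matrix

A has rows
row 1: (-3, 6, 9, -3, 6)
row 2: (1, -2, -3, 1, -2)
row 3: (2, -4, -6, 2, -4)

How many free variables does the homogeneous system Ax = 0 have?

4

Row reduce to echelon form.
R2 ← R2 + (1/3)·R1: [0, 0, 0, 0, 0]
R3 ← R3 + (2/3)·R1: [0, 0, 0, 0, 0]
1 nonzero row, so rank(A) = 1.
A has 5 columns; by rank–nullity, nullity = 5 − 1 = 4.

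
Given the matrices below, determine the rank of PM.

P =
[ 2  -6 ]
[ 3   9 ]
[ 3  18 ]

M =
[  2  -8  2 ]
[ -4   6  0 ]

2

First compute PM:
[[ 28, -52,   4],
 [-30,  30,   6],
 [-66,  84,   6]]
Now row reduce the product.
R2 ← R2 + (15/14)·R1: [0, -180/7, 72/7]
R3 ← R3 + (33/14)·R1: [0, -270/7, 108/7]
R3 ← R3 − (3/2)·R2: [0, 0, 0]
2 nonzero rows, so rank(PM) = 2.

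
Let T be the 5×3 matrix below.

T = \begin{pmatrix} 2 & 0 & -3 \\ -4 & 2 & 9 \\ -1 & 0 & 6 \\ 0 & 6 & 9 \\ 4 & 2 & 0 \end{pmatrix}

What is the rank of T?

3

Row reduce to echelon form.
R2 ← R2 + (2)·R1: [0, 2, 3]
R3 ← R3 + (1/2)·R1: [0, 0, 9/2]
R5 ← R5 − (2)·R1: [0, 2, 6]
R4 ← R4 − (3)·R2: [0, 0, 0]
R5 ← R5 − R2: [0, 0, 3]
R5 ← R5 − (2/3)·R3: [0, 0, 0]
Echelon form has 3 nonzero rows, so rank(T) = 3.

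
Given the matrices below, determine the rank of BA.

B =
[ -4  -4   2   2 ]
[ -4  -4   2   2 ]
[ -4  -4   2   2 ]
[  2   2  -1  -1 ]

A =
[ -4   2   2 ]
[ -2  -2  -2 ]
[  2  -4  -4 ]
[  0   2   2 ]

First compute BA:
[[ 28,  -4,  -4],
 [ 28,  -4,  -4],
 [ 28,  -4,  -4],
 [-14,   2,   2]]
Now row reduce the product.
R2 ← R2 − R1: [0, 0, 0]
R3 ← R3 − R1: [0, 0, 0]
R4 ← R4 + (1/2)·R1: [0, 0, 0]
1 nonzero row, so rank(BA) = 1.

1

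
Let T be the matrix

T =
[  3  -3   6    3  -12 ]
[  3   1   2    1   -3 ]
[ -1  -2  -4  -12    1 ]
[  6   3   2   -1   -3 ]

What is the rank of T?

Row reduce to echelon form.
R2 ← R2 − R1: [0, 4, -4, -2, 9]
R3 ← R3 + (1/3)·R1: [0, -3, -2, -11, -3]
R4 ← R4 − (2)·R1: [0, 9, -10, -7, 21]
R3 ← R3 + (3/4)·R2: [0, 0, -5, -25/2, 15/4]
R4 ← R4 − (9/4)·R2: [0, 0, -1, -5/2, 3/4]
R4 ← R4 − (1/5)·R3: [0, 0, 0, 0, 0]
Echelon form has 3 nonzero rows, so rank(T) = 3.

3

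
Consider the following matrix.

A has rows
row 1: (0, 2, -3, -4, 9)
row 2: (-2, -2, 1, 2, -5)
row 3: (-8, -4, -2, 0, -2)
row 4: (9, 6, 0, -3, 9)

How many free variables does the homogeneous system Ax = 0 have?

Row reduce to echelon form.
Swap R1 ↔ R2
R3 ← R3 − (4)·R1: [0, 4, -6, -8, 18]
R4 ← R4 + (9/2)·R1: [0, -3, 9/2, 6, -27/2]
R3 ← R3 − (2)·R2: [0, 0, 0, 0, 0]
R4 ← R4 + (3/2)·R2: [0, 0, 0, 0, 0]
2 nonzero rows, so rank(A) = 2.
A has 5 columns; by rank–nullity, nullity = 5 − 2 = 3.

3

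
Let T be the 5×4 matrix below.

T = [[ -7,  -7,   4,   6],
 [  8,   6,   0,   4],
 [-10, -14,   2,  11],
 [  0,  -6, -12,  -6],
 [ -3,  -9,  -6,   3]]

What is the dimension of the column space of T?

3

Row reduce to echelon form.
R2 ← R2 + (8/7)·R1: [0, -2, 32/7, 76/7]
R3 ← R3 − (10/7)·R1: [0, -4, -26/7, 17/7]
R5 ← R5 − (3/7)·R1: [0, -6, -54/7, 3/7]
R3 ← R3 − (2)·R2: [0, 0, -90/7, -135/7]
R4 ← R4 − (3)·R2: [0, 0, -180/7, -270/7]
R5 ← R5 − (3)·R2: [0, 0, -150/7, -225/7]
R4 ← R4 − (2)·R3: [0, 0, 0, 0]
R5 ← R5 − (5/3)·R3: [0, 0, 0, 0]
Echelon form has 3 nonzero rows, so rank(T) = 3.
The column space has dimension equal to the rank: 3.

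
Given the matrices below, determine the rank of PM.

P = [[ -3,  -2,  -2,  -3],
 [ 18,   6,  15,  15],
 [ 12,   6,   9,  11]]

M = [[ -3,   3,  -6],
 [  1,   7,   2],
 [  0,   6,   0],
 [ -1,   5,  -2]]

First compute PM:
[[ 10, -50,  20],
 [-63, 261, -126],
 [-41, 187, -82]]
Now row reduce the product.
R2 ← R2 + (63/10)·R1: [0, -54, 0]
R3 ← R3 + (41/10)·R1: [0, -18, 0]
R3 ← R3 − (1/3)·R2: [0, 0, 0]
2 nonzero rows, so rank(PM) = 2.

2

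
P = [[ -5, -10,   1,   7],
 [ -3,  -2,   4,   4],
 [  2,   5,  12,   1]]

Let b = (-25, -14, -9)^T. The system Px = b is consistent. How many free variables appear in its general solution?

Row reduce the augmented matrix [P | b].
R2 ← R2 − (3/5)·R1: [0, 4, 17/5, -1/5, 1]
R3 ← R3 + (2/5)·R1: [0, 1, 62/5, 19/5, -19]
R3 ← R3 − (1/4)·R2: [0, 0, 231/20, 77/20, -77/4]
The echelon form has 3 nonzero rows, and every pivot lies in the first 4 columns, so rank(P) = rank([P|b]) = 3.
The system is consistent.
Free variables = (unknowns) − (rank) = 4 − 3 = 1.

1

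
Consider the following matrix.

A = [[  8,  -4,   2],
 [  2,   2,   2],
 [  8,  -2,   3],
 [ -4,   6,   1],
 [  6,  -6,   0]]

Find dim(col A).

2

Row reduce to echelon form.
R2 ← R2 − (1/4)·R1: [0, 3, 3/2]
R3 ← R3 − R1: [0, 2, 1]
R4 ← R4 + (1/2)·R1: [0, 4, 2]
R5 ← R5 − (3/4)·R1: [0, -3, -3/2]
R3 ← R3 − (2/3)·R2: [0, 0, 0]
R4 ← R4 − (4/3)·R2: [0, 0, 0]
R5 ← R5 + R2: [0, 0, 0]
Echelon form has 2 nonzero rows, so rank(A) = 2.
The column space has dimension equal to the rank: 2.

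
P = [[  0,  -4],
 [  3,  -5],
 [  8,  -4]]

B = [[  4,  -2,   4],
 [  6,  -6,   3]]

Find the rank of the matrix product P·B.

2

First compute PB:
[[-24,  24, -12],
 [-18,  24,  -3],
 [  8,   8,  20]]
Now row reduce the product.
R2 ← R2 − (3/4)·R1: [0, 6, 6]
R3 ← R3 + (1/3)·R1: [0, 16, 16]
R3 ← R3 − (8/3)·R2: [0, 0, 0]
2 nonzero rows, so rank(PB) = 2.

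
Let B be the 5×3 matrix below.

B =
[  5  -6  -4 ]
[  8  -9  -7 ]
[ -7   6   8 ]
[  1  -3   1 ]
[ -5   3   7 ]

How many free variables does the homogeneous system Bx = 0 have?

1

Row reduce to echelon form.
R2 ← R2 − (8/5)·R1: [0, 3/5, -3/5]
R3 ← R3 + (7/5)·R1: [0, -12/5, 12/5]
R4 ← R4 − (1/5)·R1: [0, -9/5, 9/5]
R5 ← R5 + R1: [0, -3, 3]
R3 ← R3 + (4)·R2: [0, 0, 0]
R4 ← R4 + (3)·R2: [0, 0, 0]
R5 ← R5 + (5)·R2: [0, 0, 0]
2 nonzero rows, so rank(B) = 2.
B has 3 columns; by rank–nullity, nullity = 3 − 2 = 1.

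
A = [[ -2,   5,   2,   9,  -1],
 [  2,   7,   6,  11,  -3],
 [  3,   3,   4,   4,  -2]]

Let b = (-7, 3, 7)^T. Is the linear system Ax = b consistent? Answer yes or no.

Row reduce the augmented matrix [A | b].
R2 ← R2 + R1: [0, 12, 8, 20, -4, -4]
R3 ← R3 + (3/2)·R1: [0, 21/2, 7, 35/2, -7/2, -7/2]
R3 ← R3 − (7/8)·R2: [0, 0, 0, 0, 0, 0]
The echelon form has 2 nonzero rows, and every pivot lies in the first 5 columns, so rank(A) = rank([A|b]) = 2.
The system is consistent.

yes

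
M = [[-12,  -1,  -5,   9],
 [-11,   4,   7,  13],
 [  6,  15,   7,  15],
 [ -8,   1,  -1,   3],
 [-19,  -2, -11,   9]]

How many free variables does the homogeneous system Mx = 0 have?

0

Row reduce to echelon form.
R2 ← R2 − (11/12)·R1: [0, 59/12, 139/12, 19/4]
R3 ← R3 + (1/2)·R1: [0, 29/2, 9/2, 39/2]
R4 ← R4 − (2/3)·R1: [0, 5/3, 7/3, -3]
R5 ← R5 − (19/12)·R1: [0, -5/12, -37/12, -21/4]
R3 ← R3 − (174/59)·R2: [0, 0, -1750/59, 324/59]
R4 ← R4 − (20/59)·R2: [0, 0, -94/59, -272/59]
R5 ← R5 + (5/59)·R2: [0, 0, -124/59, -286/59]
R4 ← R4 − (47/875)·R3: [0, 0, 0, -4292/875]
R5 ← R5 − (62/875)·R3: [0, 0, 0, -4582/875]
R5 ← R5 − (79/74)·R4: [0, 0, 0, 0]
4 nonzero rows, so rank(M) = 4.
M has 4 columns; by rank–nullity, nullity = 4 − 4 = 0.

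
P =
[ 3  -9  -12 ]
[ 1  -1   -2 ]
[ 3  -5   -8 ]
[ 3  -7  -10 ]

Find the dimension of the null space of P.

Row reduce to echelon form.
R2 ← R2 − (1/3)·R1: [0, 2, 2]
R3 ← R3 − R1: [0, 4, 4]
R4 ← R4 − R1: [0, 2, 2]
R3 ← R3 − (2)·R2: [0, 0, 0]
R4 ← R4 − R2: [0, 0, 0]
2 nonzero rows, so rank(P) = 2.
P has 3 columns; by rank–nullity, nullity = 3 − 2 = 1.

1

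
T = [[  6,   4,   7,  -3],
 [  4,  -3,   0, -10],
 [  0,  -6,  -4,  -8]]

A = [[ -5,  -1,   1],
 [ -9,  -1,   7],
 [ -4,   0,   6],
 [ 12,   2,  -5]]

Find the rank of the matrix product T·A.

2

First compute TA:
[[-130, -16,  91],
 [-113, -21,  33],
 [-26, -10, -26]]
Now row reduce the product.
R2 ← R2 − (113/130)·R1: [0, -461/65, -461/10]
R3 ← R3 − (1/5)·R1: [0, -34/5, -221/5]
R3 ← R3 − (442/461)·R2: [0, 0, 0]
2 nonzero rows, so rank(TA) = 2.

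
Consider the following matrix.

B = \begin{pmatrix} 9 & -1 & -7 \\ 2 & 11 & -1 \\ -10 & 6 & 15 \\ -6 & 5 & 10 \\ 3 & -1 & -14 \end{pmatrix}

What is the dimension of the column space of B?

3

Row reduce to echelon form.
R2 ← R2 − (2/9)·R1: [0, 101/9, 5/9]
R3 ← R3 + (10/9)·R1: [0, 44/9, 65/9]
R4 ← R4 + (2/3)·R1: [0, 13/3, 16/3]
R5 ← R5 − (1/3)·R1: [0, -2/3, -35/3]
R3 ← R3 − (44/101)·R2: [0, 0, 705/101]
R4 ← R4 − (39/101)·R2: [0, 0, 517/101]
R5 ← R5 + (6/101)·R2: [0, 0, -1175/101]
R4 ← R4 − (11/15)·R3: [0, 0, 0]
R5 ← R5 + (5/3)·R3: [0, 0, 0]
Echelon form has 3 nonzero rows, so rank(B) = 3.
The column space has dimension equal to the rank: 3.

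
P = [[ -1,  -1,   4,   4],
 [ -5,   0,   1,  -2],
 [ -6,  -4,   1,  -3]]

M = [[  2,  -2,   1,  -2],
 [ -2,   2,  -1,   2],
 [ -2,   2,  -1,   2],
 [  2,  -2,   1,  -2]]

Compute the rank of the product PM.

1

First compute PM:
[[  0,   0,   0,   0],
 [-16,  16,  -8,  16],
 [-12,  12,  -6,  12]]
Now row reduce the product.
Swap R1 ↔ R2
R3 ← R3 − (3/4)·R1: [0, 0, 0, 0]
1 nonzero row, so rank(PM) = 1.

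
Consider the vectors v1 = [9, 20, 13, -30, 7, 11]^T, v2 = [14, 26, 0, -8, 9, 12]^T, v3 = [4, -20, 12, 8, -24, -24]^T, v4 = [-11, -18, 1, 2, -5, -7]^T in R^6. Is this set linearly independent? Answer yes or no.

no

Form the matrix with these vectors as rows and row reduce.
R2 ← R2 − (14/9)·R1: [0, -46/9, -182/9, 116/3, -17/9, -46/9]
R3 ← R3 − (4/9)·R1: [0, -260/9, 56/9, 64/3, -244/9, -260/9]
R4 ← R4 + (11/9)·R1: [0, 58/9, 152/9, -104/3, 32/9, 58/9]
R3 ← R3 − (130/23)·R2: [0, 0, 2772/23, -4536/23, -378/23, 0]
R4 ← R4 + (29/23)·R2: [0, 0, -198/23, 324/23, 27/23, 0]
R4 ← R4 + (1/14)·R3: [0, 0, 0, 0, 0, 0]
3 nonzero rows, so the 4 vectors span a space of dimension 3.
Since 3 < 4, the vectors are linearly dependent.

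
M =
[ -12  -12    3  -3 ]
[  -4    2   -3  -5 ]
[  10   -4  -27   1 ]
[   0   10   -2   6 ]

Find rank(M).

4

Row reduce to echelon form.
R2 ← R2 − (1/3)·R1: [0, 6, -4, -4]
R3 ← R3 + (5/6)·R1: [0, -14, -49/2, -3/2]
R3 ← R3 + (7/3)·R2: [0, 0, -203/6, -65/6]
R4 ← R4 − (5/3)·R2: [0, 0, 14/3, 38/3]
R4 ← R4 + (4/29)·R3: [0, 0, 0, 324/29]
Echelon form has 4 nonzero rows, so rank(M) = 4.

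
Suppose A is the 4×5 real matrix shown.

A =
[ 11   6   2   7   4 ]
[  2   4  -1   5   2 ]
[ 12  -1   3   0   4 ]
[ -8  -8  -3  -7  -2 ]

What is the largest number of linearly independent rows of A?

Row reduce to echelon form.
R2 ← R2 − (2/11)·R1: [0, 32/11, -15/11, 41/11, 14/11]
R3 ← R3 − (12/11)·R1: [0, -83/11, 9/11, -84/11, -4/11]
R4 ← R4 + (8/11)·R1: [0, -40/11, -17/11, -21/11, 10/11]
R3 ← R3 + (83/32)·R2: [0, 0, -87/32, 65/32, 47/16]
R4 ← R4 + (5/4)·R2: [0, 0, -13/4, 11/4, 5/2]
R4 ← R4 − (104/87)·R3: [0, 0, 0, 28/87, -88/87]
Echelon form has 4 nonzero rows, so rank(A) = 4.
The rank gives the maximum number of linearly independent rows: 4.

4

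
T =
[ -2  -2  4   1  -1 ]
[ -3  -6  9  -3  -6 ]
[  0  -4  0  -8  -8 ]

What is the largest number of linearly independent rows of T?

Row reduce to echelon form.
R2 ← R2 − (3/2)·R1: [0, -3, 3, -9/2, -9/2]
R3 ← R3 − (4/3)·R2: [0, 0, -4, -2, -2]
Echelon form has 3 nonzero rows, so rank(T) = 3.
The rank gives the maximum number of linearly independent rows: 3.

3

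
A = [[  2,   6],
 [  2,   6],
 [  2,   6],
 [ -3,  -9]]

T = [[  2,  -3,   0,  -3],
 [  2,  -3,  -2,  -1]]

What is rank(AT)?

First compute AT:
[[ 16, -24, -12, -12],
 [ 16, -24, -12, -12],
 [ 16, -24, -12, -12],
 [-24,  36,  18,  18]]
Now row reduce the product.
R2 ← R2 − R1: [0, 0, 0, 0]
R3 ← R3 − R1: [0, 0, 0, 0]
R4 ← R4 + (3/2)·R1: [0, 0, 0, 0]
1 nonzero row, so rank(AT) = 1.

1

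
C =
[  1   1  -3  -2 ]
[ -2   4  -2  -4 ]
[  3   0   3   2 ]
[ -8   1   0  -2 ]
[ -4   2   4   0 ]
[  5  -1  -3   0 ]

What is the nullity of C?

1

Row reduce to echelon form.
R2 ← R2 + (2)·R1: [0, 6, -8, -8]
R3 ← R3 − (3)·R1: [0, -3, 12, 8]
R4 ← R4 + (8)·R1: [0, 9, -24, -18]
R5 ← R5 + (4)·R1: [0, 6, -8, -8]
R6 ← R6 − (5)·R1: [0, -6, 12, 10]
R3 ← R3 + (1/2)·R2: [0, 0, 8, 4]
R4 ← R4 − (3/2)·R2: [0, 0, -12, -6]
R5 ← R5 − R2: [0, 0, 0, 0]
R6 ← R6 + R2: [0, 0, 4, 2]
R4 ← R4 + (3/2)·R3: [0, 0, 0, 0]
R6 ← R6 − (1/2)·R3: [0, 0, 0, 0]
3 nonzero rows, so rank(C) = 3.
C has 4 columns; by rank–nullity, nullity = 4 − 3 = 1.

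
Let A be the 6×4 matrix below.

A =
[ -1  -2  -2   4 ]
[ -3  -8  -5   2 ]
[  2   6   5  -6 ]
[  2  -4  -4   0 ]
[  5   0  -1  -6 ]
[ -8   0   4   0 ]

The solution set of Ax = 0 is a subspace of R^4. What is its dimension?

1

Row reduce to echelon form.
R2 ← R2 − (3)·R1: [0, -2, 1, -10]
R3 ← R3 + (2)·R1: [0, 2, 1, 2]
R4 ← R4 + (2)·R1: [0, -8, -8, 8]
R5 ← R5 + (5)·R1: [0, -10, -11, 14]
R6 ← R6 − (8)·R1: [0, 16, 20, -32]
R3 ← R3 + R2: [0, 0, 2, -8]
R4 ← R4 − (4)·R2: [0, 0, -12, 48]
R5 ← R5 − (5)·R2: [0, 0, -16, 64]
R6 ← R6 + (8)·R2: [0, 0, 28, -112]
R4 ← R4 + (6)·R3: [0, 0, 0, 0]
R5 ← R5 + (8)·R3: [0, 0, 0, 0]
R6 ← R6 − (14)·R3: [0, 0, 0, 0]
3 nonzero rows, so rank(A) = 3.
A has 4 columns; by rank–nullity, nullity = 4 − 3 = 1.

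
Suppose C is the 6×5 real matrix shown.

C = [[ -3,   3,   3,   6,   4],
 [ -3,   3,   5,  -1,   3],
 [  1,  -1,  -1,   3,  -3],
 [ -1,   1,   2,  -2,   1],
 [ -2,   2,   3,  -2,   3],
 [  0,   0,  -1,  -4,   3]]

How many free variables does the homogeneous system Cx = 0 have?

2

Row reduce to echelon form.
R2 ← R2 − R1: [0, 0, 2, -7, -1]
R3 ← R3 + (1/3)·R1: [0, 0, 0, 5, -5/3]
R4 ← R4 − (1/3)·R1: [0, 0, 1, -4, -1/3]
R5 ← R5 − (2/3)·R1: [0, 0, 1, -6, 1/3]
R4 ← R4 − (1/2)·R2: [0, 0, 0, -1/2, 1/6]
R5 ← R5 − (1/2)·R2: [0, 0, 0, -5/2, 5/6]
R6 ← R6 + (1/2)·R2: [0, 0, 0, -15/2, 5/2]
R4 ← R4 + (1/10)·R3: [0, 0, 0, 0, 0]
R5 ← R5 + (1/2)·R3: [0, 0, 0, 0, 0]
R6 ← R6 + (3/2)·R3: [0, 0, 0, 0, 0]
3 nonzero rows, so rank(C) = 3.
C has 5 columns; by rank–nullity, nullity = 5 − 3 = 2.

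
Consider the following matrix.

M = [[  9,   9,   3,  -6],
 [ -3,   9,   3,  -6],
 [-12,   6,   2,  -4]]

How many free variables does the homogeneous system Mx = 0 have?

Row reduce to echelon form.
R2 ← R2 + (1/3)·R1: [0, 12, 4, -8]
R3 ← R3 + (4/3)·R1: [0, 18, 6, -12]
R3 ← R3 − (3/2)·R2: [0, 0, 0, 0]
2 nonzero rows, so rank(M) = 2.
M has 4 columns; by rank–nullity, nullity = 4 − 2 = 2.

2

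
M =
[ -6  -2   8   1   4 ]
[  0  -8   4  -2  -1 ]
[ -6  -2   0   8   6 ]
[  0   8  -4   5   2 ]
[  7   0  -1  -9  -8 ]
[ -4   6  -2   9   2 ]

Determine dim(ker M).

Row reduce to echelon form.
R3 ← R3 − R1: [0, 0, -8, 7, 2]
R5 ← R5 + (7/6)·R1: [0, -7/3, 25/3, -47/6, -10/3]
R6 ← R6 − (2/3)·R1: [0, 22/3, -22/3, 25/3, -2/3]
R4 ← R4 + R2: [0, 0, 0, 3, 1]
R5 ← R5 − (7/24)·R2: [0, 0, 43/6, -29/4, -73/24]
R6 ← R6 + (11/12)·R2: [0, 0, -11/3, 13/2, -19/12]
R5 ← R5 + (43/48)·R3: [0, 0, 0, -47/48, -5/4]
R6 ← R6 − (11/24)·R3: [0, 0, 0, 79/24, -5/2]
R5 ← R5 + (47/144)·R4: [0, 0, 0, 0, -133/144]
R6 ← R6 − (79/72)·R4: [0, 0, 0, 0, -259/72]
R6 ← R6 − (74/19)·R5: [0, 0, 0, 0, 0]
5 nonzero rows, so rank(M) = 5.
M has 5 columns; by rank–nullity, nullity = 5 − 5 = 0.

0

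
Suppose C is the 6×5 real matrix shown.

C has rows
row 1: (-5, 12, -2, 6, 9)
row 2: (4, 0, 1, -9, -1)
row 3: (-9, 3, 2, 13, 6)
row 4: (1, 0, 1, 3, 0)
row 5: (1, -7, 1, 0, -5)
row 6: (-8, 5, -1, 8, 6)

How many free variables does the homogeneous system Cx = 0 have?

0

Row reduce to echelon form.
R2 ← R2 + (4/5)·R1: [0, 48/5, -3/5, -21/5, 31/5]
R3 ← R3 − (9/5)·R1: [0, -93/5, 28/5, 11/5, -51/5]
R4 ← R4 + (1/5)·R1: [0, 12/5, 3/5, 21/5, 9/5]
R5 ← R5 + (1/5)·R1: [0, -23/5, 3/5, 6/5, -16/5]
R6 ← R6 − (8/5)·R1: [0, -71/5, 11/5, -8/5, -42/5]
R3 ← R3 + (31/16)·R2: [0, 0, 71/16, -95/16, 29/16]
R4 ← R4 − (1/4)·R2: [0, 0, 3/4, 21/4, 1/4]
R5 ← R5 + (23/48)·R2: [0, 0, 5/16, -13/16, -11/48]
R6 ← R6 + (71/48)·R2: [0, 0, 21/16, -125/16, 37/48]
R4 ← R4 − (12/71)·R3: [0, 0, 0, 444/71, -4/71]
R5 ← R5 − (5/71)·R3: [0, 0, 0, -28/71, -76/213]
R6 ← R6 − (21/71)·R3: [0, 0, 0, -430/71, 50/213]
R5 ← R5 + (7/111)·R4: [0, 0, 0, 0, -40/111]
R6 ← R6 + (215/222)·R4: [0, 0, 0, 0, 20/111]
R6 ← R6 + (1/2)·R5: [0, 0, 0, 0, 0]
5 nonzero rows, so rank(C) = 5.
C has 5 columns; by rank–nullity, nullity = 5 − 5 = 0.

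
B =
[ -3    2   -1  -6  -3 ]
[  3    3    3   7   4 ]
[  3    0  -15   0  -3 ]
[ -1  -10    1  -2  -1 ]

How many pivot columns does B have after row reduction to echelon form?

Row reduce to echelon form.
R2 ← R2 + R1: [0, 5, 2, 1, 1]
R3 ← R3 + R1: [0, 2, -16, -6, -6]
R4 ← R4 − (1/3)·R1: [0, -32/3, 4/3, 0, 0]
R3 ← R3 − (2/5)·R2: [0, 0, -84/5, -32/5, -32/5]
R4 ← R4 + (32/15)·R2: [0, 0, 28/5, 32/15, 32/15]
R4 ← R4 + (1/3)·R3: [0, 0, 0, 0, 0]
Echelon form has 3 nonzero rows, so rank(B) = 3.
Each nonzero row contributes one pivot column: 3 pivot columns.

3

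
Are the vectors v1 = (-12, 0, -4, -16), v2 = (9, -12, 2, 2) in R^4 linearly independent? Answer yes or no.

Form the matrix with these vectors as rows and row reduce.
R2 ← R2 + (3/4)·R1: [0, -12, -1, -10]
2 nonzero rows, so the 2 vectors span a space of dimension 2.
Since 2 = 2, the vectors are linearly independent.

yes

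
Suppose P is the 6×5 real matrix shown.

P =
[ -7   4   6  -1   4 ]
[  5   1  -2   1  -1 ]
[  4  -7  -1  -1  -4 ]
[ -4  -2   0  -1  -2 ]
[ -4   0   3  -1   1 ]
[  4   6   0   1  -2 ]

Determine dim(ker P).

Row reduce to echelon form.
R2 ← R2 + (5/7)·R1: [0, 27/7, 16/7, 2/7, 13/7]
R3 ← R3 + (4/7)·R1: [0, -33/7, 17/7, -11/7, -12/7]
R4 ← R4 − (4/7)·R1: [0, -30/7, -24/7, -3/7, -30/7]
R5 ← R5 − (4/7)·R1: [0, -16/7, -3/7, -3/7, -9/7]
R6 ← R6 + (4/7)·R1: [0, 58/7, 24/7, 3/7, 2/7]
R3 ← R3 + (11/9)·R2: [0, 0, 47/9, -11/9, 5/9]
R4 ← R4 + (10/9)·R2: [0, 0, -8/9, -1/9, -20/9]
R5 ← R5 + (16/27)·R2: [0, 0, 25/27, -7/27, -5/27]
R6 ← R6 − (58/27)·R2: [0, 0, -40/27, -5/27, -100/27]
R4 ← R4 + (8/47)·R3: [0, 0, 0, -15/47, -100/47]
R5 ← R5 − (25/141)·R3: [0, 0, 0, -2/47, -40/141]
R6 ← R6 + (40/141)·R3: [0, 0, 0, -25/47, -500/141]
R5 ← R5 − (2/15)·R4: [0, 0, 0, 0, 0]
R6 ← R6 − (5/3)·R4: [0, 0, 0, 0, 0]
4 nonzero rows, so rank(P) = 4.
P has 5 columns; by rank–nullity, nullity = 5 − 4 = 1.

1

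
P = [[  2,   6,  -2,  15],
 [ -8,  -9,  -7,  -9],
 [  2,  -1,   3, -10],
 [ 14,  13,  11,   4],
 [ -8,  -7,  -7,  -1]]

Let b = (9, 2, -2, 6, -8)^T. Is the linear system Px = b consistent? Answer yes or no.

Row reduce the augmented matrix [P | b].
R2 ← R2 + (4)·R1: [0, 15, -15, 51, 38]
R3 ← R3 − R1: [0, -7, 5, -25, -11]
R4 ← R4 − (7)·R1: [0, -29, 25, -101, -57]
R5 ← R5 + (4)·R1: [0, 17, -15, 59, 28]
R3 ← R3 + (7/15)·R2: [0, 0, -2, -6/5, 101/15]
R4 ← R4 + (29/15)·R2: [0, 0, -4, -12/5, 247/15]
R5 ← R5 − (17/15)·R2: [0, 0, 2, 6/5, -226/15]
R4 ← R4 − (2)·R3: [0, 0, 0, 0, 3]
R5 ← R5 + R3: [0, 0, 0, 0, -25/3]
R5 ← R5 + (25/9)·R4: [0, 0, 0, 0, 0]
The echelon form has 4 nonzero rows; the last pivot sits in the augmented column, so rank(P) = 3 but rank([P|b]) = 4.
Since the ranks differ, the system is inconsistent.

no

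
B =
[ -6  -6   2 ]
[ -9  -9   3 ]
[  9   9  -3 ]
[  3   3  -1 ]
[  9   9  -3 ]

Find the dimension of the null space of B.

2

Row reduce to echelon form.
R2 ← R2 − (3/2)·R1: [0, 0, 0]
R3 ← R3 + (3/2)·R1: [0, 0, 0]
R4 ← R4 + (1/2)·R1: [0, 0, 0]
R5 ← R5 + (3/2)·R1: [0, 0, 0]
1 nonzero row, so rank(B) = 1.
B has 3 columns; by rank–nullity, nullity = 3 − 1 = 2.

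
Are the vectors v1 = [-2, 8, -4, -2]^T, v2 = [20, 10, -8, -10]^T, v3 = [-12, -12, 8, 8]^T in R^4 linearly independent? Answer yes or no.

no

Form the matrix with these vectors as rows and row reduce.
R2 ← R2 + (10)·R1: [0, 90, -48, -30]
R3 ← R3 − (6)·R1: [0, -60, 32, 20]
R3 ← R3 + (2/3)·R2: [0, 0, 0, 0]
2 nonzero rows, so the 3 vectors span a space of dimension 2.
Since 2 < 3, the vectors are linearly dependent.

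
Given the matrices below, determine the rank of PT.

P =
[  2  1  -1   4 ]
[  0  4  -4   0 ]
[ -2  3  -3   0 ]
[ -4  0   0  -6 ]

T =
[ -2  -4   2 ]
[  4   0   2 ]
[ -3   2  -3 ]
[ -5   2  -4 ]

2

First compute PT:
[[-17,  -2,  -7],
 [ 28,  -8,  20],
 [ 25,   2,  11],
 [ 38,   4,  16]]
Now row reduce the product.
R2 ← R2 + (28/17)·R1: [0, -192/17, 144/17]
R3 ← R3 + (25/17)·R1: [0, -16/17, 12/17]
R4 ← R4 + (38/17)·R1: [0, -8/17, 6/17]
R3 ← R3 − (1/12)·R2: [0, 0, 0]
R4 ← R4 − (1/24)·R2: [0, 0, 0]
2 nonzero rows, so rank(PT) = 2.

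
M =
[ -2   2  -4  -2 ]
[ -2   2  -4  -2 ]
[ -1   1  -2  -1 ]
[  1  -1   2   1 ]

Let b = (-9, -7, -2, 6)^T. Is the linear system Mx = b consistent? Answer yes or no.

no

Row reduce the augmented matrix [M | b].
R2 ← R2 − R1: [0, 0, 0, 0, 2]
R3 ← R3 − (1/2)·R1: [0, 0, 0, 0, 5/2]
R4 ← R4 + (1/2)·R1: [0, 0, 0, 0, 3/2]
R3 ← R3 − (5/4)·R2: [0, 0, 0, 0, 0]
R4 ← R4 − (3/4)·R2: [0, 0, 0, 0, 0]
The echelon form has 2 nonzero rows; the last pivot sits in the augmented column, so rank(M) = 1 but rank([M|b]) = 2.
Since the ranks differ, the system is inconsistent.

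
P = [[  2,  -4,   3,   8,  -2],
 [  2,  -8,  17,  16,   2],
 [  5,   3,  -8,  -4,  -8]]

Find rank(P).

Row reduce to echelon form.
R2 ← R2 − R1: [0, -4, 14, 8, 4]
R3 ← R3 − (5/2)·R1: [0, 13, -31/2, -24, -3]
R3 ← R3 + (13/4)·R2: [0, 0, 30, 2, 10]
Echelon form has 3 nonzero rows, so rank(P) = 3.

3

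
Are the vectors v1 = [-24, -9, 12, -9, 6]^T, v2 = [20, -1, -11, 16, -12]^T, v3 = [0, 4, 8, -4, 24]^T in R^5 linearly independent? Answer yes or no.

Form the matrix with these vectors as rows and row reduce.
R2 ← R2 + (5/6)·R1: [0, -17/2, -1, 17/2, -7]
R3 ← R3 + (8/17)·R2: [0, 0, 128/17, 0, 352/17]
3 nonzero rows, so the 3 vectors span a space of dimension 3.
Since 3 = 3, the vectors are linearly independent.

yes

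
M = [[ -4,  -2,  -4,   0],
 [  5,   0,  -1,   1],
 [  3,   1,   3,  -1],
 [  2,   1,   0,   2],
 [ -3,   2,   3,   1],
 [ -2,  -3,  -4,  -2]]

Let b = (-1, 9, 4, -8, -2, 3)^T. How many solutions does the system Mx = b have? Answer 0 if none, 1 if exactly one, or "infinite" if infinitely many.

0

Row reduce the augmented matrix [M | b].
R2 ← R2 + (5/4)·R1: [0, -5/2, -6, 1, 31/4]
R3 ← R3 + (3/4)·R1: [0, -1/2, 0, -1, 13/4]
R4 ← R4 + (1/2)·R1: [0, 0, -2, 2, -17/2]
R5 ← R5 − (3/4)·R1: [0, 7/2, 6, 1, -5/4]
R6 ← R6 − (1/2)·R1: [0, -2, -2, -2, 7/2]
R3 ← R3 − (1/5)·R2: [0, 0, 6/5, -6/5, 17/10]
R5 ← R5 + (7/5)·R2: [0, 0, -12/5, 12/5, 48/5]
R6 ← R6 − (4/5)·R2: [0, 0, 14/5, -14/5, -27/10]
R4 ← R4 + (5/3)·R3: [0, 0, 0, 0, -17/3]
R5 ← R5 + (2)·R3: [0, 0, 0, 0, 13]
R6 ← R6 − (7/3)·R3: [0, 0, 0, 0, -20/3]
R5 ← R5 + (39/17)·R4: [0, 0, 0, 0, 0]
R6 ← R6 − (20/17)·R4: [0, 0, 0, 0, 0]
The echelon form has 4 nonzero rows; the last pivot sits in the augmented column, so rank(M) = 3 but rank([M|b]) = 4.
Since the ranks differ, the system is inconsistent.
It has no solutions.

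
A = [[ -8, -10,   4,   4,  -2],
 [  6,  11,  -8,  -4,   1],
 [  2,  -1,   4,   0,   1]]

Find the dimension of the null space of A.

3

Row reduce to echelon form.
R2 ← R2 + (3/4)·R1: [0, 7/2, -5, -1, -1/2]
R3 ← R3 + (1/4)·R1: [0, -7/2, 5, 1, 1/2]
R3 ← R3 + R2: [0, 0, 0, 0, 0]
2 nonzero rows, so rank(A) = 2.
A has 5 columns; by rank–nullity, nullity = 5 − 2 = 3.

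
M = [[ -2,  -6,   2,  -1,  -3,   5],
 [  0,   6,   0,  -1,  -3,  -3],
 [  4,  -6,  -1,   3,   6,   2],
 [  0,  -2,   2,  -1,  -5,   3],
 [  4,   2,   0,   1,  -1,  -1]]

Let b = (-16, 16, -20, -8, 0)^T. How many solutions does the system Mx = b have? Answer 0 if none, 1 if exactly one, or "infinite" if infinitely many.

infinite

Row reduce the augmented matrix [M | b].
R3 ← R3 + (2)·R1: [0, -18, 3, 1, 0, 12, -52]
R5 ← R5 + (2)·R1: [0, -10, 4, -1, -7, 9, -32]
R3 ← R3 + (3)·R2: [0, 0, 3, -2, -9, 3, -4]
R4 ← R4 + (1/3)·R2: [0, 0, 2, -4/3, -6, 2, -8/3]
R5 ← R5 + (5/3)·R2: [0, 0, 4, -8/3, -12, 4, -16/3]
R4 ← R4 − (2/3)·R3: [0, 0, 0, 0, 0, 0, 0]
R5 ← R5 − (4/3)·R3: [0, 0, 0, 0, 0, 0, 0]
The echelon form has 3 nonzero rows, and every pivot lies in the first 6 columns, so rank(M) = rank([M|b]) = 3.
The system is consistent.
rank = 3 < 6 unknowns, so there are infinitely many solutions.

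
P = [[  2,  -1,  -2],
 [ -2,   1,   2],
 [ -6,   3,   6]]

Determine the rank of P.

1

Row reduce to echelon form.
R2 ← R2 + R1: [0, 0, 0]
R3 ← R3 + (3)·R1: [0, 0, 0]
Echelon form has 1 nonzero row, so rank(P) = 1.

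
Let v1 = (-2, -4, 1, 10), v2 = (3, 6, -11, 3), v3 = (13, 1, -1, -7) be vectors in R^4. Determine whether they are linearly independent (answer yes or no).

yes

Form the matrix with these vectors as rows and row reduce.
R2 ← R2 + (3/2)·R1: [0, 0, -19/2, 18]
R3 ← R3 + (13/2)·R1: [0, -25, 11/2, 58]
Swap R2 ↔ R3
3 nonzero rows, so the 3 vectors span a space of dimension 3.
Since 3 = 3, the vectors are linearly independent.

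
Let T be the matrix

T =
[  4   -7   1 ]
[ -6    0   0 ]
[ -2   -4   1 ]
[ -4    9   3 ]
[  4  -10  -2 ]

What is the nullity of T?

Row reduce to echelon form.
R2 ← R2 + (3/2)·R1: [0, -21/2, 3/2]
R3 ← R3 + (1/2)·R1: [0, -15/2, 3/2]
R4 ← R4 + R1: [0, 2, 4]
R5 ← R5 − R1: [0, -3, -3]
R3 ← R3 − (5/7)·R2: [0, 0, 3/7]
R4 ← R4 + (4/21)·R2: [0, 0, 30/7]
R5 ← R5 − (2/7)·R2: [0, 0, -24/7]
R4 ← R4 − (10)·R3: [0, 0, 0]
R5 ← R5 + (8)·R3: [0, 0, 0]
3 nonzero rows, so rank(T) = 3.
T has 3 columns; by rank–nullity, nullity = 3 − 3 = 0.

0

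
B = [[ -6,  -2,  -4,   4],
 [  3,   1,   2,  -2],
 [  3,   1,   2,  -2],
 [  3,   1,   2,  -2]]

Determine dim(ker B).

Row reduce to echelon form.
R2 ← R2 + (1/2)·R1: [0, 0, 0, 0]
R3 ← R3 + (1/2)·R1: [0, 0, 0, 0]
R4 ← R4 + (1/2)·R1: [0, 0, 0, 0]
1 nonzero row, so rank(B) = 1.
B has 4 columns; by rank–nullity, nullity = 4 − 1 = 3.

3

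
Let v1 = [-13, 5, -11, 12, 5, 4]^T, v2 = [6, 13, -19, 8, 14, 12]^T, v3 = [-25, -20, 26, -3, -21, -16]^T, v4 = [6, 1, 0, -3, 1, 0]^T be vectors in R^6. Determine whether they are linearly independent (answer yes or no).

yes

Form the matrix with these vectors as rows and row reduce.
R2 ← R2 + (6/13)·R1: [0, 199/13, -313/13, 176/13, 212/13, 180/13]
R3 ← R3 − (25/13)·R1: [0, -385/13, 613/13, -339/13, -398/13, -308/13]
R4 ← R4 + (6/13)·R1: [0, 43/13, -66/13, 33/13, 43/13, 24/13]
R3 ← R3 + (385/199)·R2: [0, 0, 114/199, 23/199, 186/199, 616/199]
R4 ← R4 − (43/199)·R2: [0, 0, 25/199, -77/199, -43/199, -228/199]
R4 ← R4 − (25/114)·R3: [0, 0, 0, -47/114, -8/19, -104/57]
4 nonzero rows, so the 4 vectors span a space of dimension 4.
Since 4 = 4, the vectors are linearly independent.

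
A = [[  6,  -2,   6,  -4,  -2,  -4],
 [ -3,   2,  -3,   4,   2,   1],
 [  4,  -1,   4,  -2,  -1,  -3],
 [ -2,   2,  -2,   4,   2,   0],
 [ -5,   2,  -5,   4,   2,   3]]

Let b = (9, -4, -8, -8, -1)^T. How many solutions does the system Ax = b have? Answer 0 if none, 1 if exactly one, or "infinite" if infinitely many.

Row reduce the augmented matrix [A | b].
R2 ← R2 + (1/2)·R1: [0, 1, 0, 2, 1, -1, 1/2]
R3 ← R3 − (2/3)·R1: [0, 1/3, 0, 2/3, 1/3, -1/3, -14]
R4 ← R4 + (1/3)·R1: [0, 4/3, 0, 8/3, 4/3, -4/3, -5]
R5 ← R5 + (5/6)·R1: [0, 1/3, 0, 2/3, 1/3, -1/3, 13/2]
R3 ← R3 − (1/3)·R2: [0, 0, 0, 0, 0, 0, -85/6]
R4 ← R4 − (4/3)·R2: [0, 0, 0, 0, 0, 0, -17/3]
R5 ← R5 − (1/3)·R2: [0, 0, 0, 0, 0, 0, 19/3]
R4 ← R4 − (2/5)·R3: [0, 0, 0, 0, 0, 0, 0]
R5 ← R5 + (38/85)·R3: [0, 0, 0, 0, 0, 0, 0]
The echelon form has 3 nonzero rows; the last pivot sits in the augmented column, so rank(A) = 2 but rank([A|b]) = 3.
Since the ranks differ, the system is inconsistent.
It has no solutions.

0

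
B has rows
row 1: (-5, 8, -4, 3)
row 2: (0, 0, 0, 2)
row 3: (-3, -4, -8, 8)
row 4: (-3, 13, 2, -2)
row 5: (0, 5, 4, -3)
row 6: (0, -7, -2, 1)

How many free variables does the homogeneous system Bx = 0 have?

0

Row reduce to echelon form.
R3 ← R3 − (3/5)·R1: [0, -44/5, -28/5, 31/5]
R4 ← R4 − (3/5)·R1: [0, 41/5, 22/5, -19/5]
Swap R2 ↔ R3
R4 ← R4 + (41/44)·R2: [0, 0, -9/11, 87/44]
R5 ← R5 + (25/44)·R2: [0, 0, 9/11, 23/44]
R6 ← R6 − (35/44)·R2: [0, 0, 27/11, -173/44]
Swap R3 ↔ R4
R5 ← R5 + R3: [0, 0, 0, 5/2]
R6 ← R6 + (3)·R3: [0, 0, 0, 2]
R5 ← R5 − (5/4)·R4: [0, 0, 0, 0]
R6 ← R6 − R4: [0, 0, 0, 0]
4 nonzero rows, so rank(B) = 4.
B has 4 columns; by rank–nullity, nullity = 4 − 4 = 0.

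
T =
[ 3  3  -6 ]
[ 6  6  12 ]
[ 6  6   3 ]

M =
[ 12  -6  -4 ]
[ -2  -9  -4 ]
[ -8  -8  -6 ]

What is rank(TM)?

First compute TM:
[[ 78,   3,  12],
 [-36, -186, -120],
 [ 36, -114, -66]]
Now row reduce the product.
R2 ← R2 + (6/13)·R1: [0, -2400/13, -1488/13]
R3 ← R3 − (6/13)·R1: [0, -1500/13, -930/13]
R3 ← R3 − (5/8)·R2: [0, 0, 0]
2 nonzero rows, so rank(TM) = 2.

2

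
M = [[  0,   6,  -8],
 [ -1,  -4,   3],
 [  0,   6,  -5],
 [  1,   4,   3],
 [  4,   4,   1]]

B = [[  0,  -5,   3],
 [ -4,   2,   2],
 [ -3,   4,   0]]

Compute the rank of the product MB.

First compute MB:
[[  0, -20,  12],
 [  7,   9, -11],
 [ -9,  -8,  12],
 [-25,  15,  11],
 [-19,  -8,  20]]
Now row reduce the product.
Swap R1 ↔ R2
R3 ← R3 + (9/7)·R1: [0, 25/7, -15/7]
R4 ← R4 + (25/7)·R1: [0, 330/7, -198/7]
R5 ← R5 + (19/7)·R1: [0, 115/7, -69/7]
R3 ← R3 + (5/28)·R2: [0, 0, 0]
R4 ← R4 + (33/14)·R2: [0, 0, 0]
R5 ← R5 + (23/28)·R2: [0, 0, 0]
2 nonzero rows, so rank(MB) = 2.

2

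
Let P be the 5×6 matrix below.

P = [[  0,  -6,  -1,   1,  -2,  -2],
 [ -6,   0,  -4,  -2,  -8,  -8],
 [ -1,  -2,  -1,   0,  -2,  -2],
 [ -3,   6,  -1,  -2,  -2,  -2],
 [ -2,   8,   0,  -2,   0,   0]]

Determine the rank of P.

Row reduce to echelon form.
Swap R1 ↔ R2
R3 ← R3 − (1/6)·R1: [0, -2, -1/3, 1/3, -2/3, -2/3]
R4 ← R4 − (1/2)·R1: [0, 6, 1, -1, 2, 2]
R5 ← R5 − (1/3)·R1: [0, 8, 4/3, -4/3, 8/3, 8/3]
R3 ← R3 − (1/3)·R2: [0, 0, 0, 0, 0, 0]
R4 ← R4 + R2: [0, 0, 0, 0, 0, 0]
R5 ← R5 + (4/3)·R2: [0, 0, 0, 0, 0, 0]
Echelon form has 2 nonzero rows, so rank(P) = 2.

2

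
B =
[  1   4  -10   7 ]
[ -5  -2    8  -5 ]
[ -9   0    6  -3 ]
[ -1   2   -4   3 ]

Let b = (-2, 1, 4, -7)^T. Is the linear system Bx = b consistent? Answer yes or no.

Row reduce the augmented matrix [B | b].
R2 ← R2 + (5)·R1: [0, 18, -42, 30, -9]
R3 ← R3 + (9)·R1: [0, 36, -84, 60, -14]
R4 ← R4 + R1: [0, 6, -14, 10, -9]
R3 ← R3 − (2)·R2: [0, 0, 0, 0, 4]
R4 ← R4 − (1/3)·R2: [0, 0, 0, 0, -6]
R4 ← R4 + (3/2)·R3: [0, 0, 0, 0, 0]
The echelon form has 3 nonzero rows; the last pivot sits in the augmented column, so rank(B) = 2 but rank([B|b]) = 3.
Since the ranks differ, the system is inconsistent.

no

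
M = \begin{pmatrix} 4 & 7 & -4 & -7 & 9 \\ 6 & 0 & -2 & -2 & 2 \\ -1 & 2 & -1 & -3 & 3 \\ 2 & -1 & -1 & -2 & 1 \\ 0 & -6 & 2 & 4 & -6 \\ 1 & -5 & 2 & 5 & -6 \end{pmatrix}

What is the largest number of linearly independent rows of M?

3

Row reduce to echelon form.
R2 ← R2 − (3/2)·R1: [0, -21/2, 4, 17/2, -23/2]
R3 ← R3 + (1/4)·R1: [0, 15/4, -2, -19/4, 21/4]
R4 ← R4 − (1/2)·R1: [0, -9/2, 1, 3/2, -7/2]
R6 ← R6 − (1/4)·R1: [0, -27/4, 3, 27/4, -33/4]
R3 ← R3 + (5/14)·R2: [0, 0, -4/7, -12/7, 8/7]
R4 ← R4 − (3/7)·R2: [0, 0, -5/7, -15/7, 10/7]
R5 ← R5 − (4/7)·R2: [0, 0, -2/7, -6/7, 4/7]
R6 ← R6 − (9/14)·R2: [0, 0, 3/7, 9/7, -6/7]
R4 ← R4 − (5/4)·R3: [0, 0, 0, 0, 0]
R5 ← R5 − (1/2)·R3: [0, 0, 0, 0, 0]
R6 ← R6 + (3/4)·R3: [0, 0, 0, 0, 0]
Echelon form has 3 nonzero rows, so rank(M) = 3.
The rank gives the maximum number of linearly independent rows: 3.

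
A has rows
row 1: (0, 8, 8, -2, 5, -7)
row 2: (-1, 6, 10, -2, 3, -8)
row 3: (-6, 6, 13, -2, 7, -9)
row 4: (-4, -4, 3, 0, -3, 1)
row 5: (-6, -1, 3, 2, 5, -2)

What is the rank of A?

5

Row reduce to echelon form.
Swap R1 ↔ R2
R3 ← R3 − (6)·R1: [0, -30, -47, 10, -11, 39]
R4 ← R4 − (4)·R1: [0, -28, -37, 8, -15, 33]
R5 ← R5 − (6)·R1: [0, -37, -57, 14, -13, 46]
R3 ← R3 + (15/4)·R2: [0, 0, -17, 5/2, 31/4, 51/4]
R4 ← R4 + (7/2)·R2: [0, 0, -9, 1, 5/2, 17/2]
R5 ← R5 + (37/8)·R2: [0, 0, -20, 19/4, 81/8, 109/8]
R4 ← R4 − (9/17)·R3: [0, 0, 0, -11/34, -109/68, 7/4]
R5 ← R5 − (20/17)·R3: [0, 0, 0, 123/68, 137/136, -11/8]
R5 ← R5 + (123/22)·R4: [0, 0, 0, 0, -175/22, 185/22]
Echelon form has 5 nonzero rows, so rank(A) = 5.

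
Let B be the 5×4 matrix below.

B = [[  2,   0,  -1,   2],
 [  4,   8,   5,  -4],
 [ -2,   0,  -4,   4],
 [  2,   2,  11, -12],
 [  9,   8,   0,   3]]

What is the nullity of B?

0

Row reduce to echelon form.
R2 ← R2 − (2)·R1: [0, 8, 7, -8]
R3 ← R3 + R1: [0, 0, -5, 6]
R4 ← R4 − R1: [0, 2, 12, -14]
R5 ← R5 − (9/2)·R1: [0, 8, 9/2, -6]
R4 ← R4 − (1/4)·R2: [0, 0, 41/4, -12]
R5 ← R5 − R2: [0, 0, -5/2, 2]
R4 ← R4 + (41/20)·R3: [0, 0, 0, 3/10]
R5 ← R5 − (1/2)·R3: [0, 0, 0, -1]
R5 ← R5 + (10/3)·R4: [0, 0, 0, 0]
4 nonzero rows, so rank(B) = 4.
B has 4 columns; by rank–nullity, nullity = 4 − 4 = 0.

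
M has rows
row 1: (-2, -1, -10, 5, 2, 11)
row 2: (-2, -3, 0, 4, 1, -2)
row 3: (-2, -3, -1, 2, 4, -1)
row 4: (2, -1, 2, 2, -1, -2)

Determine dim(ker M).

2

Row reduce to echelon form.
R2 ← R2 − R1: [0, -2, 10, -1, -1, -13]
R3 ← R3 − R1: [0, -2, 9, -3, 2, -12]
R4 ← R4 + R1: [0, -2, -8, 7, 1, 9]
R3 ← R3 − R2: [0, 0, -1, -2, 3, 1]
R4 ← R4 − R2: [0, 0, -18, 8, 2, 22]
R4 ← R4 − (18)·R3: [0, 0, 0, 44, -52, 4]
4 nonzero rows, so rank(M) = 4.
M has 6 columns; by rank–nullity, nullity = 6 − 4 = 2.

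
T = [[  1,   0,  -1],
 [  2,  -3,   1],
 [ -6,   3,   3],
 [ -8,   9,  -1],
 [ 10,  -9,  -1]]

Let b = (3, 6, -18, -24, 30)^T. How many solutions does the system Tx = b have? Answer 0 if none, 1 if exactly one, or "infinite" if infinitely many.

infinite

Row reduce the augmented matrix [T | b].
R2 ← R2 − (2)·R1: [0, -3, 3, 0]
R3 ← R3 + (6)·R1: [0, 3, -3, 0]
R4 ← R4 + (8)·R1: [0, 9, -9, 0]
R5 ← R5 − (10)·R1: [0, -9, 9, 0]
R3 ← R3 + R2: [0, 0, 0, 0]
R4 ← R4 + (3)·R2: [0, 0, 0, 0]
R5 ← R5 − (3)·R2: [0, 0, 0, 0]
The echelon form has 2 nonzero rows, and every pivot lies in the first 3 columns, so rank(T) = rank([T|b]) = 2.
The system is consistent.
rank = 2 < 3 unknowns, so there are infinitely many solutions.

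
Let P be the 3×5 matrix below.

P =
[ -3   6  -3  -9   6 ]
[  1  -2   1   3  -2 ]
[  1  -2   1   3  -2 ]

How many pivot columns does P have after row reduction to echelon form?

Row reduce to echelon form.
R2 ← R2 + (1/3)·R1: [0, 0, 0, 0, 0]
R3 ← R3 + (1/3)·R1: [0, 0, 0, 0, 0]
Echelon form has 1 nonzero row, so rank(P) = 1.
Each nonzero row contributes one pivot column: 1 pivot columns.

1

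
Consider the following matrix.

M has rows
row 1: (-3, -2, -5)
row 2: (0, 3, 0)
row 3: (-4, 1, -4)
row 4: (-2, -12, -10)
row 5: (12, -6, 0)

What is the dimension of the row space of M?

3

Row reduce to echelon form.
R3 ← R3 − (4/3)·R1: [0, 11/3, 8/3]
R4 ← R4 − (2/3)·R1: [0, -32/3, -20/3]
R5 ← R5 + (4)·R1: [0, -14, -20]
R3 ← R3 − (11/9)·R2: [0, 0, 8/3]
R4 ← R4 + (32/9)·R2: [0, 0, -20/3]
R5 ← R5 + (14/3)·R2: [0, 0, -20]
R4 ← R4 + (5/2)·R3: [0, 0, 0]
R5 ← R5 + (15/2)·R3: [0, 0, 0]
Echelon form has 3 nonzero rows, so rank(M) = 3.
The row space has dimension equal to the rank: 3.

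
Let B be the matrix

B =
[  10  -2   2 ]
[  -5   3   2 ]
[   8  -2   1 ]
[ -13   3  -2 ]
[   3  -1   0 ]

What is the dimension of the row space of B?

Row reduce to echelon form.
R2 ← R2 + (1/2)·R1: [0, 2, 3]
R3 ← R3 − (4/5)·R1: [0, -2/5, -3/5]
R4 ← R4 + (13/10)·R1: [0, 2/5, 3/5]
R5 ← R5 − (3/10)·R1: [0, -2/5, -3/5]
R3 ← R3 + (1/5)·R2: [0, 0, 0]
R4 ← R4 − (1/5)·R2: [0, 0, 0]
R5 ← R5 + (1/5)·R2: [0, 0, 0]
Echelon form has 2 nonzero rows, so rank(B) = 2.
The row space has dimension equal to the rank: 2.

2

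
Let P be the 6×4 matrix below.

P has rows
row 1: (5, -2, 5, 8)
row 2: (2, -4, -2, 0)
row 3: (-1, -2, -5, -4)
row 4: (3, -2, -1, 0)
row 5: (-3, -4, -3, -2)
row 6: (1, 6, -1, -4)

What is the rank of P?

4

Row reduce to echelon form.
R2 ← R2 − (2/5)·R1: [0, -16/5, -4, -16/5]
R3 ← R3 + (1/5)·R1: [0, -12/5, -4, -12/5]
R4 ← R4 − (3/5)·R1: [0, -4/5, -4, -24/5]
R5 ← R5 + (3/5)·R1: [0, -26/5, 0, 14/5]
R6 ← R6 − (1/5)·R1: [0, 32/5, -2, -28/5]
R3 ← R3 − (3/4)·R2: [0, 0, -1, 0]
R4 ← R4 − (1/4)·R2: [0, 0, -3, -4]
R5 ← R5 − (13/8)·R2: [0, 0, 13/2, 8]
R6 ← R6 + (2)·R2: [0, 0, -10, -12]
R4 ← R4 − (3)·R3: [0, 0, 0, -4]
R5 ← R5 + (13/2)·R3: [0, 0, 0, 8]
R6 ← R6 − (10)·R3: [0, 0, 0, -12]
R5 ← R5 + (2)·R4: [0, 0, 0, 0]
R6 ← R6 − (3)·R4: [0, 0, 0, 0]
Echelon form has 4 nonzero rows, so rank(P) = 4.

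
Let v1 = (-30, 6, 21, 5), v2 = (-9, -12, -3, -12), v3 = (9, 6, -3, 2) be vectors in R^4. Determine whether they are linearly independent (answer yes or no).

yes

Form the matrix with these vectors as rows and row reduce.
R2 ← R2 − (3/10)·R1: [0, -69/5, -93/10, -27/2]
R3 ← R3 + (3/10)·R1: [0, 39/5, 33/10, 7/2]
R3 ← R3 + (13/23)·R2: [0, 0, -45/23, -95/23]
3 nonzero rows, so the 3 vectors span a space of dimension 3.
Since 3 = 3, the vectors are linearly independent.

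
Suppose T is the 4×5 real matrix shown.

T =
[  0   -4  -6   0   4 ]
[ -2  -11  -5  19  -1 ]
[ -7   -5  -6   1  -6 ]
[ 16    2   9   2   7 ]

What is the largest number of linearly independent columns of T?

4

Row reduce to echelon form.
Swap R1 ↔ R2
R3 ← R3 − (7/2)·R1: [0, 67/2, 23/2, -131/2, -5/2]
R4 ← R4 + (8)·R1: [0, -86, -31, 154, -1]
R3 ← R3 + (67/8)·R2: [0, 0, -155/4, -131/2, 31]
R4 ← R4 − (43/2)·R2: [0, 0, 98, 154, -87]
R4 ← R4 + (392/155)·R3: [0, 0, 0, -1806/155, -43/5]
Echelon form has 4 nonzero rows, so rank(T) = 4.
The rank gives the maximum number of linearly independent columns: 4.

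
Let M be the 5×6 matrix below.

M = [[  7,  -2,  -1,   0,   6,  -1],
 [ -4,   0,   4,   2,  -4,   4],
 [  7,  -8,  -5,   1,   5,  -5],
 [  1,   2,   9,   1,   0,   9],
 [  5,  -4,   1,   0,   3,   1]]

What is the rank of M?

Row reduce to echelon form.
R2 ← R2 + (4/7)·R1: [0, -8/7, 24/7, 2, -4/7, 24/7]
R3 ← R3 − R1: [0, -6, -4, 1, -1, -4]
R4 ← R4 − (1/7)·R1: [0, 16/7, 64/7, 1, -6/7, 64/7]
R5 ← R5 − (5/7)·R1: [0, -18/7, 12/7, 0, -9/7, 12/7]
R3 ← R3 − (21/4)·R2: [0, 0, -22, -19/2, 2, -22]
R4 ← R4 + (2)·R2: [0, 0, 16, 5, -2, 16]
R5 ← R5 − (9/4)·R2: [0, 0, -6, -9/2, 0, -6]
R4 ← R4 + (8/11)·R3: [0, 0, 0, -21/11, -6/11, 0]
R5 ← R5 − (3/11)·R3: [0, 0, 0, -21/11, -6/11, 0]
R5 ← R5 − R4: [0, 0, 0, 0, 0, 0]
Echelon form has 4 nonzero rows, so rank(M) = 4.

4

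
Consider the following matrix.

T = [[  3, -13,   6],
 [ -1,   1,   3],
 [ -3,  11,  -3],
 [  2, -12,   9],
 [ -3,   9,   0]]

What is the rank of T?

2

Row reduce to echelon form.
R2 ← R2 + (1/3)·R1: [0, -10/3, 5]
R3 ← R3 + R1: [0, -2, 3]
R4 ← R4 − (2/3)·R1: [0, -10/3, 5]
R5 ← R5 + R1: [0, -4, 6]
R3 ← R3 − (3/5)·R2: [0, 0, 0]
R4 ← R4 − R2: [0, 0, 0]
R5 ← R5 − (6/5)·R2: [0, 0, 0]
Echelon form has 2 nonzero rows, so rank(T) = 2.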